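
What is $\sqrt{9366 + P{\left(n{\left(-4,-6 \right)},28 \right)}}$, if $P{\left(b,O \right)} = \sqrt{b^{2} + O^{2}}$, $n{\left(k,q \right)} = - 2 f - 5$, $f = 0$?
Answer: $\sqrt{9366 + \sqrt{809}} \approx 96.925$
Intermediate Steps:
$n{\left(k,q \right)} = -5$ ($n{\left(k,q \right)} = \left(-2\right) 0 - 5 = 0 - 5 = -5$)
$P{\left(b,O \right)} = \sqrt{O^{2} + b^{2}}$
$\sqrt{9366 + P{\left(n{\left(-4,-6 \right)},28 \right)}} = \sqrt{9366 + \sqrt{28^{2} + \left(-5\right)^{2}}} = \sqrt{9366 + \sqrt{784 + 25}} = \sqrt{9366 + \sqrt{809}}$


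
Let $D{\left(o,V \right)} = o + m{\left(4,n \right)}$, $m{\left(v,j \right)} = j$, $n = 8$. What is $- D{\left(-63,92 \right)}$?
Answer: $55$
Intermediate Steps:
$D{\left(o,V \right)} = 8 + o$ ($D{\left(o,V \right)} = o + 8 = 8 + o$)
$- D{\left(-63,92 \right)} = - (8 - 63) = \left(-1\right) \left(-55\right) = 55$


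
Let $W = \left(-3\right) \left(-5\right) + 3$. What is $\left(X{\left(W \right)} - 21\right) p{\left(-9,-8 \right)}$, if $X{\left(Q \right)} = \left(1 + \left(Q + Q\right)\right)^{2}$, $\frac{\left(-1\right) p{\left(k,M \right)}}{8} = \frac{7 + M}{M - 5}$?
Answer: $- \frac{10784}{13} \approx -829.54$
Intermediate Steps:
$W = 18$ ($W = 15 + 3 = 18$)
$p{\left(k,M \right)} = - \frac{8 \left(7 + M\right)}{-5 + M}$ ($p{\left(k,M \right)} = - 8 \frac{7 + M}{M - 5} = - 8 \frac{7 + M}{-5 + M} = - \frac{8 \left(7 + M\right)}{-5 + M}$)
$X{\left(Q \right)} = \left(1 + 2 Q\right)^{2}$
$\left(X{\left(W \right)} - 21\right) p{\left(-9,-8 \right)} = \left(\left(1 + 2 \cdot 18\right)^{2} - 21\right) \frac{8 \left(-7 - -8\right)}{-5 - 8} = \left(\left(1 + 36\right)^{2} - 21\right) \frac{8 \left(-7 + 8\right)}{-13} = \left(37^{2} - 21\right) 8 \left(- \frac{1}{13}\right) 1 = \left(1369 - 21\right) \left(- \frac{8}{13}\right) = 1348 \left(- \frac{8}{13}\right) = - \frac{10784}{13}$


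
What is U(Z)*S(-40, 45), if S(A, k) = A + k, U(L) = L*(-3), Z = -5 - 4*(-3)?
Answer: -105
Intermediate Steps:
Z = 7 (Z = -5 + 12 = 7)
U(L) = -3*L
U(Z)*S(-40, 45) = (-3*7)*(-40 + 45) = -21*5 = -105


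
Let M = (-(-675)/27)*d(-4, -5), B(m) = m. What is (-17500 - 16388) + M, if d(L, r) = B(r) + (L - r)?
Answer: -33988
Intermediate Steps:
d(L, r) = L (d(L, r) = r + (L - r) = L)
M = -100 (M = -(-675)/27*(-4) = -25*(-1)*(-4) = 25*(-4) = -100)
(-17500 - 16388) + M = (-17500 - 16388) - 100 = -33888 - 100 = -33988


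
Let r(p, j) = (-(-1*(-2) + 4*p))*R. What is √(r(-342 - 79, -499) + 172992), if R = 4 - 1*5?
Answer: √171310 ≈ 413.90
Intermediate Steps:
R = -1 (R = 4 - 5 = -1)
r(p, j) = 2 + 4*p (r(p, j) = -(-1*(-2) + 4*p)*(-1) = -(2 + 4*p)*(-1) = (-2 - 4*p)*(-1) = 2 + 4*p)
√(r(-342 - 79, -499) + 172992) = √((2 + 4*(-342 - 79)) + 172992) = √((2 + 4*(-421)) + 172992) = √((2 - 1684) + 172992) = √(-1682 + 172992) = √171310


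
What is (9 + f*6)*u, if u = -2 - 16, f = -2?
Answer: 54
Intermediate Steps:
u = -18
(9 + f*6)*u = (9 - 2*6)*(-18) = (9 - 12)*(-18) = -3*(-18) = 54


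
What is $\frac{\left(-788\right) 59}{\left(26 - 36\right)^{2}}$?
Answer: $- \frac{11623}{25} \approx -464.92$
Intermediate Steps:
$\frac{\left(-788\right) 59}{\left(26 - 36\right)^{2}} = - \frac{46492}{\left(-10\right)^{2}} = - \frac{46492}{100} = \left(-46492\right) \frac{1}{100} = - \frac{11623}{25}$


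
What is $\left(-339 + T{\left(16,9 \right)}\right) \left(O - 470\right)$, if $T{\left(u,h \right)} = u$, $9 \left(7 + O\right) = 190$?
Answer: $\frac{1325269}{9} \approx 1.4725 \cdot 10^{5}$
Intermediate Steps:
$O = \frac{127}{9}$ ($O = -7 + \frac{1}{9} \cdot 190 = -7 + \frac{190}{9} = \frac{127}{9} \approx 14.111$)
$\left(-339 + T{\left(16,9 \right)}\right) \left(O - 470\right) = \left(-339 + 16\right) \left(\frac{127}{9} - 470\right) = \left(-323\right) \left(- \frac{4103}{9}\right) = \frac{1325269}{9}$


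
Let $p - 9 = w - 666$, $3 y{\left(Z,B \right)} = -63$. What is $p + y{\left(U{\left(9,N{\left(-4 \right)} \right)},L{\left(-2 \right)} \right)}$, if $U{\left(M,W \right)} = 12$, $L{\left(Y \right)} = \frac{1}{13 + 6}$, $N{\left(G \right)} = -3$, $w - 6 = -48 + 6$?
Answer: $-714$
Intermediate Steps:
$w = -36$ ($w = 6 + \left(-48 + 6\right) = 6 - 42 = -36$)
$L{\left(Y \right)} = \frac{1}{19}$
$y{\left(Z,B \right)} = -21$ ($y{\left(Z,B \right)} = \frac{1}{3} \left(-63\right) = -21$)
$p = -693$ ($p = 9 - 702 = -693$)
$p + y{\left(U{\left(9,N{\left(-4 \right)} \right)},L{\left(-2 \right)} \right)} = -693 - 21 = -714$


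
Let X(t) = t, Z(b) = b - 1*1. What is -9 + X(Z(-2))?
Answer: -12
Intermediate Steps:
Z(b) = -1 + b (Z(b) = b - 1 = -1 + b)
-9 + X(Z(-2)) = -9 + (-1 - 2) = -9 - 3 = -12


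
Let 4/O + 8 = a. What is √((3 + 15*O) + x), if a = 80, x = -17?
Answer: I*√474/6 ≈ 3.6286*I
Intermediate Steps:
O = 1/18 (O = 4/(-8 + 80) = 4/72 = 4*(1/72) = 1/18 ≈ 0.055556)
√((3 + 15*O) + x) = √((3 + 15*(1/18)) - 17) = √((3 + ⅚) - 17) = √(23/6 - 17) = √(-79/6) = I*√474/6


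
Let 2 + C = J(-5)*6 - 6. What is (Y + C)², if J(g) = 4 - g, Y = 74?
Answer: 14400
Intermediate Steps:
C = 46 (C = -2 + ((4 - 1*(-5))*6 - 6) = -2 + ((4 + 5)*6 - 6) = -2 + (9*6 - 6) = -2 + (54 - 6) = -2 + 48 = 46)
(Y + C)² = (74 + 46)² = 120² = 14400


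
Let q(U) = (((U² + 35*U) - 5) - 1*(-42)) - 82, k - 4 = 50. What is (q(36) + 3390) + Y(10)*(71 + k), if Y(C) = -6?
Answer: 5151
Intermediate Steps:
k = 54 (k = 4 + 50 = 54)
q(U) = -45 + U² + 35*U (q(U) = ((-5 + U² + 35*U) + 42) - 82 = (37 + U² + 35*U) - 82 = -45 + U² + 35*U)
(q(36) + 3390) + Y(10)*(71 + k) = ((-45 + 36² + 35*36) + 3390) - 6*(71 + 54) = ((-45 + 1296 + 1260) + 3390) - 6*125 = (2511 + 3390) - 750 = 5901 - 750 = 5151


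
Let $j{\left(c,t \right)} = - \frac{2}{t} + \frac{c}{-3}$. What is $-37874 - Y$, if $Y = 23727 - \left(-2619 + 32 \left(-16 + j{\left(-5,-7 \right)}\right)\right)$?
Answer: $- \frac{1358060}{21} \approx -64670.0$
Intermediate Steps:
$j{\left(c,t \right)} = - \frac{2}{t} - \frac{c}{3}$ ($j{\left(c,t \right)} = - \frac{2}{t} + c \left(- \frac{1}{3}\right) = - \frac{2}{t} - \frac{c}{3}$)
$Y = \frac{562706}{21}$ ($Y = 23727 - \left(-2619 + 32 \left(-16 - \left(- \frac{5}{3} + \frac{2}{-7}\right)\right)\right) = 23727 - \left(-2619 + 32 \left(-16 + \left(\left(-2\right) \left(- \frac{1}{7}\right) + \frac{5}{3}\right)\right)\right) = 23727 - \left(-2619 + 32 \left(-16 + \left(\frac{2}{7} + \frac{5}{3}\right)\right)\right) = 23727 - \left(-2619 + 32 \left(-16 + \frac{41}{21}\right)\right) = 23727 - \left(-2619 + 32 \left(- \frac{295}{21}\right)\right) = 23727 - \left(-2619 - \frac{9440}{21}\right) = 23727 - - \frac{64439}{21} = 23727 + \frac{64439}{21} = \frac{562706}{21} \approx 26796.0$)
$-37874 - Y = -37874 - \frac{562706}{21} = - \frac{1358060}{21}$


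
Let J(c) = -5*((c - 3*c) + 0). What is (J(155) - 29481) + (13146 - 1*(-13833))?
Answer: -952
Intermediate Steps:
J(c) = 10*c (J(c) = -5*(-2*c + 0) = -(-10)*c = 10*c)
(J(155) - 29481) + (13146 - 1*(-13833)) = (10*155 - 29481) + (13146 - 1*(-13833)) = (1550 - 29481) + (13146 + 13833) = -27931 + 26979 = -952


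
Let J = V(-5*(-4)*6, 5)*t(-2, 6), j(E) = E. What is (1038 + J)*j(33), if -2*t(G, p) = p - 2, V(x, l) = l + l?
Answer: 33594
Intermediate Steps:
V(x, l) = 2*l
t(G, p) = 1 - p/2 (t(G, p) = -(p - 2)/2 = -(-2 + p)/2 = 1 - p/2)
J = -20 (J = (2*5)*(1 - 1/2*6) = 10*(1 - 3) = 10*(-2) = -20)
(1038 + J)*j(33) = (1038 - 20)*33 = 1018*33 = 33594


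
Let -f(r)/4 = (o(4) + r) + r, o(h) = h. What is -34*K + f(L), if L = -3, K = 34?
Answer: -1148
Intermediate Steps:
f(r) = -16 - 8*r (f(r) = -4*((4 + r) + r) = -4*(4 + 2*r) = -16 - 8*r)
-34*K + f(L) = -34*34 + (-16 - 8*(-3)) = -1156 + (-16 + 24) = -1156 + 8 = -1148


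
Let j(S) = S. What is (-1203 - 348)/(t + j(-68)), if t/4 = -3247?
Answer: 517/4352 ≈ 0.11880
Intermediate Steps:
t = -12988 (t = 4*(-3247) = -12988)
(-1203 - 348)/(t + j(-68)) = (-1203 - 348)/(-12988 - 68) = -1551/(-13056) = -1551*(-1/13056) = 517/4352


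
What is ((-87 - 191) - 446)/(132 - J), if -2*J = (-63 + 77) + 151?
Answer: -1448/429 ≈ -3.3753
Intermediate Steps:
J = -165/2 (J = -((-63 + 77) + 151)/2 = -(14 + 151)/2 = -1/2*165 = -165/2 ≈ -82.500)
((-87 - 191) - 446)/(132 - J) = ((-87 - 191) - 446)/(132 - 1*(-165/2)) = (-278 - 446)/(132 + 165/2) = -724/429/2 = -724*2/429 = -1448/429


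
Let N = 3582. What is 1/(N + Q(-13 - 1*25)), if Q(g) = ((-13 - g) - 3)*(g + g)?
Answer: 1/1910 ≈ 0.00052356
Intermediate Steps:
Q(g) = 2*g*(-16 - g) (Q(g) = (-16 - g)*(2*g) = 2*g*(-16 - g))
1/(N + Q(-13 - 1*25)) = 1/(3582 - 2*(-13 - 1*25)*(16 + (-13 - 1*25))) = 1/(3582 - 2*(-13 - 25)*(16 + (-13 - 25))) = 1/(3582 - 2*(-38)*(16 - 38)) = 1/(3582 - 2*(-38)*(-22)) = 1/(3582 - 1672) = 1/1910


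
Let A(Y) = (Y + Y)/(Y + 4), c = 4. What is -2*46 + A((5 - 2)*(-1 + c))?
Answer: -1178/13 ≈ -90.615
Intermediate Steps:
A(Y) = 2*Y/(4 + Y) (A(Y) = (2*Y)/(4 + Y) = 2*Y/(4 + Y))
-2*46 + A((5 - 2)*(-1 + c)) = -2*46 + 2*((5 - 2)*(-1 + 4))/(4 + (5 - 2)*(-1 + 4)) = -92 + 2*(3*3)/(4 + 3*3) = -92 + 2*9/(4 + 9) = -92 + 2*9/13 = -92 + 2*9*(1/13) = -92 + 18/13 = -1178/13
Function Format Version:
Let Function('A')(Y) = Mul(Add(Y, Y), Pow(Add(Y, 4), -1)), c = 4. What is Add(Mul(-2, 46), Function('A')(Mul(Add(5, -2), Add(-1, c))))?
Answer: Rational(-1178, 13) ≈ -90.615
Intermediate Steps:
Function('A')(Y) = Mul(2, Y, Pow(Add(4, Y), -1)) (Function('A')(Y) = Mul(Mul(2, Y), Pow(Add(4, Y), -1)) = Mul(2, Y, Pow(Add(4, Y), -1)))
Add(Mul(-2, 46), Function('A')(Mul(Add(5, -2), Add(-1, c)))) = Add(Mul(-2, 46), Mul(2, Mul(Add(5, -2), Add(-1, 4)), Pow(Add(4, Mul(Add(5, -2), Add(-1, 4))), -1))) = Add(-92, Mul(2, Mul(3, 3), Pow(Add(4, Mul(3, 3)), -1))) = Add(-92, Mul(2, 9, Pow(Add(4, 9), -1))) = Add(-92, Mul(2, 9, Pow(13, -1))) = Add(-92, Mul(2, 9, Rational(1, 13))) = Add(-92, Rational(18, 13)) = Rational(-1178, 13)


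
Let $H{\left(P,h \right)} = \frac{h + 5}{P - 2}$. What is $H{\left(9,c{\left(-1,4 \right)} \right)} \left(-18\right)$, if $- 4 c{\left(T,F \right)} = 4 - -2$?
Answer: $-9$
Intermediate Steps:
$c{\left(T,F \right)} = - \frac{3}{2}$ ($c{\left(T,F \right)} = - \frac{4 - -2}{4} = - \frac{4 + 2}{4} = \left(- \frac{1}{4}\right) 6 = - \frac{3}{2}$)
$H{\left(P,h \right)} = \frac{5 + h}{-2 + P}$
$H{\left(9,c{\left(-1,4 \right)} \right)} \left(-18\right) = \frac{5 - \frac{3}{2}}{-2 + 9} \left(-18\right) = \frac{1}{7} \cdot \frac{7}{2} \left(-18\right) = \frac{1}{2} \left(-18\right) = -9$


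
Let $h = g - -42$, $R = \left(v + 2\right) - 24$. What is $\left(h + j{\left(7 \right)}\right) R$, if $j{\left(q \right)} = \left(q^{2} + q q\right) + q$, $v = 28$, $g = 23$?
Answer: $1020$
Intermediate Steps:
$R = 6$ ($R = \left(28 + 2\right) - 24 = 30 - 24 = 6$)
$h = 65$ ($h = 23 - -42 = 23 + 42 = 65$)
$j{\left(q \right)} = q + 2 q^{2}$ ($j{\left(q \right)} = \left(q^{2} + q^{2}\right) + q = 2 q^{2} + q = q + 2 q^{2}$)
$\left(h + j{\left(7 \right)}\right) R = \left(65 + 7 \left(1 + 2 \cdot 7\right)\right) 6 = \left(65 + 7 \left(1 + 14\right)\right) 6 = \left(65 + 7 \cdot 15\right) 6 = \left(65 + 105\right) 6 = 170 \cdot 6 = 1020$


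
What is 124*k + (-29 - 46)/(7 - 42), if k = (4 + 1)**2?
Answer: 21715/7 ≈ 3102.1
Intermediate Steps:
k = 25 (k = 5**2 = 25)
124*k + (-29 - 46)/(7 - 42) = 124*25 + (-29 - 46)/(7 - 42) = 3100 - 75/(-35) = 3100 - 75*(-1/35) = 3100 + 15/7 = 21715/7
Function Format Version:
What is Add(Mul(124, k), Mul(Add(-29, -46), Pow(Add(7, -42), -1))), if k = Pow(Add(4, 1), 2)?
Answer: Rational(21715, 7) ≈ 3102.1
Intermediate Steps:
k = 25 (k = Pow(5, 2) = 25)
Add(Mul(124, k), Mul(Add(-29, -46), Pow(Add(7, -42), -1))) = Add(Mul(124, 25), Mul(Add(-29, -46), Pow(Add(7, -42), -1))) = Add(3100, Mul(-75, Pow(-35, -1))) = Add(3100, Mul(-75, Rational(-1, 35))) = Add(3100, Rational(15, 7)) = Rational(21715, 7)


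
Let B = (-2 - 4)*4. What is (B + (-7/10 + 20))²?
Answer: 2209/100 ≈ 22.090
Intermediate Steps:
B = -24 (B = -6*4 = -24)
(B + (-7/10 + 20))² = (-24 + (-7/10 + 20))² = (-24 + 193/10)² = (-47/10)² = 2209/100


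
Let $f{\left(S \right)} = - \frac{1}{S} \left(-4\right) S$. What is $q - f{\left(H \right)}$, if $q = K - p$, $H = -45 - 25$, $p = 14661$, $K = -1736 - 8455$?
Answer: $-24856$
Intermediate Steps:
$K = -10191$
$H = -70$ ($H = -45 - 25 = -70$)
$f{\left(S \right)} = 4$ ($f{\left(S \right)} = \frac{4}{S} S = 4$)
$q = -24852$ ($q = -10191 - 14661 = -24852$)
$q - f{\left(H \right)} = -24852 - 4 = -24856$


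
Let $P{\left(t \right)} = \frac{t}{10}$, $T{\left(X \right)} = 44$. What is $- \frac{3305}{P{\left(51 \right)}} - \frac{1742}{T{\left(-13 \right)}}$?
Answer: $- \frac{771521}{1122} \approx -687.63$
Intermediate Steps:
$P{\left(t \right)} = \frac{t}{10}$ ($P{\left(t \right)} = t \frac{1}{10} = \frac{t}{10}$)
$- \frac{3305}{P{\left(51 \right)}} - \frac{1742}{T{\left(-13 \right)}} = - \frac{3305}{\frac{1}{10} \cdot 51} - \frac{1742}{44} = - \frac{3305}{\frac{51}{10}} - \frac{871}{22} = \left(-3305\right) \frac{10}{51} - \frac{871}{22} = - \frac{33050}{51} - \frac{871}{22} = - \frac{771521}{1122}$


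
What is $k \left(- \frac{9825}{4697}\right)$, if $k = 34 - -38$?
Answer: $- \frac{707400}{4697} \approx -150.61$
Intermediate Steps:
$k = 72$ ($k = 34 + 38 = 72$)
$k \left(- \frac{9825}{4697}\right) = 72 \left(- \frac{9825}{4697}\right) = - \frac{707400}{4697}$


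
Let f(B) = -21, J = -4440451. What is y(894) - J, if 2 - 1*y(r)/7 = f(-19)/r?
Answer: 1323258619/298 ≈ 4.4405e+6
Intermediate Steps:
y(r) = 14 + 147/r (y(r) = 14 - (-147)/r = 14 + 147/r)
y(894) - J = (14 + 147/894) - 1*(-4440451) = (14 + 147*(1/894)) + 4440451 = (14 + 49/298) + 4440451 = 4221/298 + 4440451 = 1323258619/298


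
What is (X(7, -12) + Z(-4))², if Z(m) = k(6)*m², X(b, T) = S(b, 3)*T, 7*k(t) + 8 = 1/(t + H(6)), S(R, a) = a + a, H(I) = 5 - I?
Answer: 9884736/1225 ≈ 8069.2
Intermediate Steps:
S(R, a) = 2*a
k(t) = -8/7 + 1/(7*(-1 + t)) (k(t) = -8/7 + 1/(7*(t + (5 - 1*6))) = -8/7 + 1/(7*(t + (5 - 6))) = -8/7 + 1/(7*(t - 1)) = -8/7 + 1/(7*(-1 + t)))
X(b, T) = 6*T (X(b, T) = (2*3)*T = 6*T)
Z(m) = -39*m²/35 (Z(m) = ((9 - 8*6)/(7*(-1 + 6)))*m² = ((⅐)*(9 - 48)/5)*m² = ((⅐)*(⅕)*(-39))*m² = -39*m²/35)
(X(7, -12) + Z(-4))² = (6*(-12) - 39/35*(-4)²)² = (-72 - 39/35*16)² = (-72 - 624/35)² = (-3144/35)² = 9884736/1225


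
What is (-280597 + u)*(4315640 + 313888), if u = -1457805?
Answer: -8047980734256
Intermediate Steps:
(-280597 + u)*(4315640 + 313888) = (-280597 - 1457805)*(4315640 + 313888) = -1738402*4629528 = -8047980734256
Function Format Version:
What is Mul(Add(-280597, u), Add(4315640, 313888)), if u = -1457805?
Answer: -8047980734256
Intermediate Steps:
Mul(Add(-280597, u), Add(4315640, 313888)) = Mul(Add(-280597, -1457805), Add(4315640, 313888)) = Mul(-1738402, 4629528) = -8047980734256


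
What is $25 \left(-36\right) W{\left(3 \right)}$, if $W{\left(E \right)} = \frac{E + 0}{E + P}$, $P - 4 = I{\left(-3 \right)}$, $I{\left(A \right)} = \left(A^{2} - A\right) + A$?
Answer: $- \frac{675}{4} \approx -168.75$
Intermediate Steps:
$I{\left(A \right)} = A^{2}$
$P = 13$ ($P = 4 + \left(-3\right)^{2} = 4 + 9 = 13$)
$W{\left(E \right)} = \frac{E}{13 + E}$ ($W{\left(E \right)} = \frac{E + 0}{E + 13} = \frac{E}{13 + E}$)
$25 \left(-36\right) W{\left(3 \right)} = 25 \left(-36\right) \frac{3}{13 + 3} = - 900 \cdot \frac{3}{16} = - 900 \cdot 3 \cdot \frac{1}{16} = \left(-900\right) \frac{3}{16} = - \frac{675}{4}$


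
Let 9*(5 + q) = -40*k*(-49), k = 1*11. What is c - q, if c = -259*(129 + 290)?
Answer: -998204/9 ≈ -1.1091e+5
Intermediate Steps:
k = 11
c = -108521 (c = -259*419 = -108521)
q = 21515/9 (q = -5 + (-40*11*(-49))/9 = -5 + (-440*(-49))/9 = -5 + (⅑)*21560 = -5 + 21560/9 = 21515/9 ≈ 2390.6)
c - q = -108521 - 1*21515/9 = -108521 - 21515/9 = -998204/9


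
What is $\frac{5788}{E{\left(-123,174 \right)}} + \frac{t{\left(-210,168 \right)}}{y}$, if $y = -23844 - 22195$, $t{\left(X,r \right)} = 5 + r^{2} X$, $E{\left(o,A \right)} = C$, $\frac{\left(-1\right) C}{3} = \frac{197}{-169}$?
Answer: $\frac{48536938393}{27209049} \approx 1783.9$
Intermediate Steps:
$C = \frac{591}{169}$ ($C = - 3 \frac{197}{-169} = - 3 \cdot 197 \left(- \frac{1}{169}\right) = \left(-3\right) \left(- \frac{197}{169}\right) = \frac{591}{169} \approx 3.497$)
$E{\left(o,A \right)} = \frac{591}{169}$
$t{\left(X,r \right)} = 5 + X r^{2}$
$y = -46039$ ($y = -23844 - 22195 = -46039$)
$\frac{5788}{E{\left(-123,174 \right)}} + \frac{t{\left(-210,168 \right)}}{y} = \frac{5788}{\frac{591}{169}} + \frac{5 - 210 \cdot 168^{2}}{-46039} = 5788 \cdot \frac{169}{591} + \left(5 - 5927040\right) \left(- \frac{1}{46039}\right) = \frac{978172}{591} + \left(5 - 5927040\right) \left(- \frac{1}{46039}\right) = \frac{978172}{591} - - \frac{5927035}{46039} = \frac{978172}{591} + \frac{5927035}{46039} = \frac{48536938393}{27209049}$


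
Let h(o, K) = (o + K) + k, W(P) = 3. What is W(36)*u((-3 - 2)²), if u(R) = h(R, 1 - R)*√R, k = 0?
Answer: 15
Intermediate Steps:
h(o, K) = K + o (h(o, K) = (o + K) + 0 = (K + o) + 0 = K + o)
u(R) = √R (u(R) = ((1 - R) + R)*√R = 1*√R = √R)
W(36)*u((-3 - 2)²) = 3*√((-3 - 2)²) = 3*√((-5)²) = 3*√25 = 3*5 = 15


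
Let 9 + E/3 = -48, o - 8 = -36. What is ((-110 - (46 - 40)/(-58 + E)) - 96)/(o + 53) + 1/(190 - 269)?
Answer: -3731997/452275 ≈ -8.2516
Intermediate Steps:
o = -28 (o = 8 - 36 = -28)
E = -171 (E = -27 + 3*(-48) = -27 - 144 = -171)
((-110 - (46 - 40)/(-58 + E)) - 96)/(o + 53) + 1/(190 - 269) = ((-110 - (46 - 40)/(-58 - 171)) - 96)/(-28 + 53) + 1/(190 - 269) = ((-110 - 6/(-229)) - 96)/25 + 1/(-79) = ((-110 - 6*(-1)/229) - 96)*(1/25) - 1/79 = ((-110 - 1*(-6/229)) - 96)*(1/25) - 1/79 = ((-110 + 6/229) - 96)*(1/25) - 1/79 = (-25184/229 - 96)*(1/25) - 1/79 = -47168/229*1/25 - 1/79 = -47168/5725 - 1/79 = -3731997/452275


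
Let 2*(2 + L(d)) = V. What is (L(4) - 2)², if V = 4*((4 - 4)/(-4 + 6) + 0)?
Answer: 16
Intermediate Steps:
V = 0 (V = 4*(0/2 + 0) = 4*(0*(½) + 0) = 4*(0 + 0) = 4*0 = 0)
L(d) = -2 (L(d) = -2 + (½)*0 = -2 + 0 = -2)
(L(4) - 2)² = (-2 - 2)² = (-4)² = 16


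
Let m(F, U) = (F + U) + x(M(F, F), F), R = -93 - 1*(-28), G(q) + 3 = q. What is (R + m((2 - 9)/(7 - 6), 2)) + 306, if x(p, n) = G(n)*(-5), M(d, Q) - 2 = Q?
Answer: 286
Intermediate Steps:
G(q) = -3 + q
R = -65 (R = -93 + 28 = -65)
M(d, Q) = 2 + Q
x(p, n) = 15 - 5*n (x(p, n) = (-3 + n)*(-5) = 15 - 5*n)
m(F, U) = 15 + U - 4*F (m(F, U) = (F + U) + (15 - 5*F) = 15 + U - 4*F)
(R + m((2 - 9)/(7 - 6), 2)) + 306 = (-65 + (15 + 2 - 4*(2 - 9)/(7 - 6))) + 306 = (-65 + (15 + 2 - (-28)/1)) + 306 = (-65 + (15 + 2 - (-28))) + 306 = (-65 + (15 + 2 - 4*(-7))) + 306 = (-65 + (15 + 2 + 28)) + 306 = (-65 + 45) + 306 = -20 + 306 = 286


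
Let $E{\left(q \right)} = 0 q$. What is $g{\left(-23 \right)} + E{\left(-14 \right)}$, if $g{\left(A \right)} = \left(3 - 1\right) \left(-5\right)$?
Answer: $-10$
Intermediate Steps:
$g{\left(A \right)} = -10$ ($g{\left(A \right)} = 2 \left(-5\right) = -10$)
$E{\left(q \right)} = 0$
$g{\left(-23 \right)} + E{\left(-14 \right)} = -10 + 0 = -10$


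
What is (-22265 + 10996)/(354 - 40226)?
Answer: 11269/39872 ≈ 0.28263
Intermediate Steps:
(-22265 + 10996)/(354 - 40226) = -11269/(-39872) = -11269*(-1/39872) = 11269/39872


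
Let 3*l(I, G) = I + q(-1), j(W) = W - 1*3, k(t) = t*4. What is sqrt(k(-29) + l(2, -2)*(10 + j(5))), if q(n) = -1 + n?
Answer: 2*I*sqrt(29) ≈ 10.77*I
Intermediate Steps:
k(t) = 4*t
j(W) = -3 + W (j(W) = W - 3 = -3 + W)
l(I, G) = -2/3 + I/3 (l(I, G) = (I + (-1 - 1))/3 = (I - 2)/3 = (-2 + I)/3 = -2/3 + I/3)
sqrt(k(-29) + l(2, -2)*(10 + j(5))) = sqrt(4*(-29) + (-2/3 + (1/3)*2)*(10 + (-3 + 5))) = sqrt(-116 + (-2/3 + 2/3)*(10 + 2)) = sqrt(-116 + 0*12) = sqrt(-116 + 0) = sqrt(-116) = 2*I*sqrt(29)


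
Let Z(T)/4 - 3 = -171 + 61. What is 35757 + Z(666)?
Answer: 35329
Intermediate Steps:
Z(T) = -428 (Z(T) = 12 + 4*(-171 + 61) = 12 + 4*(-110) = 12 - 440 = -428)
35757 + Z(666) = 35757 - 428 = 35329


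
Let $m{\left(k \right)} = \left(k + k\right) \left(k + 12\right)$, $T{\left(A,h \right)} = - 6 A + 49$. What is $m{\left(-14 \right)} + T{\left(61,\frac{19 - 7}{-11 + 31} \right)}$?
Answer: $-261$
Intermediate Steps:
$T{\left(A,h \right)} = 49 - 6 A$
$m{\left(k \right)} = 2 k \left(12 + k\right)$
$m{\left(-14 \right)} + T{\left(61,\frac{19 - 7}{-11 + 31} \right)} = 2 \left(-14\right) \left(12 - 14\right) + \left(49 - 366\right) = 2 \left(-14\right) \left(-2\right) + \left(49 - 366\right) = 56 - 317 = -261$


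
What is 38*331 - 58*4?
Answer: 12346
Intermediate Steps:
38*331 - 58*4 = 12578 - 232 = 12346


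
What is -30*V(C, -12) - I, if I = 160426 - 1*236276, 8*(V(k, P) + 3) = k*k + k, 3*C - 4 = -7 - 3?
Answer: 151865/2 ≈ 75933.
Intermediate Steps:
C = -2 (C = 4/3 + (-7 - 3)/3 = 4/3 + (⅓)*(-10) = 4/3 - 10/3 = -2)
V(k, P) = -3 + k/8 + k²/8 (V(k, P) = -3 + (k*k + k)/8 = -3 + (k² + k)/8 = -3 + (k + k²)/8 = -3 + (k/8 + k²/8) = -3 + k/8 + k²/8)
I = -75850 (I = 160426 - 236276 = -75850)
-30*V(C, -12) - I = -30*(-3 + (⅛)*(-2) + (⅛)*(-2)²) - 1*(-75850) = -30*(-3 - ¼ + (⅛)*4) + 75850 = -30*(-3 - ¼ + ½) + 75850 = -30*(-11/4) + 75850 = 165/2 + 75850 = 151865/2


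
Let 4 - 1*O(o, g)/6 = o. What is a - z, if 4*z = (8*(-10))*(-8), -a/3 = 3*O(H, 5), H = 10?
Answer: 164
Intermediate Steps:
O(o, g) = 24 - 6*o
a = 324 (a = -9*(24 - 6*10) = -9*(24 - 60) = -9*(-36) = -3*(-108) = 324)
z = 160 (z = ((8*(-10))*(-8))/4 = (-80*(-8))/4 = (¼)*640 = 160)
a - z = 324 - 1*160 = 324 - 160 = 164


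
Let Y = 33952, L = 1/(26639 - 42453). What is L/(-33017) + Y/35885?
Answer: 17727386247661/18736665121630 ≈ 0.94613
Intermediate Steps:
L = -1/15814 (L = 1/(-15814) = -1/15814 ≈ -6.3235e-5)
L/(-33017) + Y/35885 = -1/15814/(-33017) + 33952/35885 = -1/15814*(-1/33017) + 33952*(1/35885) = 1/522130838 + 33952/35885 = 17727386247661/18736665121630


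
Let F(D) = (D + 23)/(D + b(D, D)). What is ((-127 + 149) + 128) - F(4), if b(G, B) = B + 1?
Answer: 147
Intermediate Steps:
b(G, B) = 1 + B
F(D) = (23 + D)/(1 + 2*D) (F(D) = (D + 23)/(D + (1 + D)) = (23 + D)/(1 + 2*D))
((-127 + 149) + 128) - F(4) = ((-127 + 149) + 128) - (23 + 4)/(1 + 2*4) = (22 + 128) - 27/(1 + 8) = 150 - 27/9 = 150 - 1*3 = 150 - 3 = 147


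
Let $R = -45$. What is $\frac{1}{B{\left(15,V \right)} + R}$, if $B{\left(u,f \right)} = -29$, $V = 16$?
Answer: $- \frac{1}{74} \approx -0.013514$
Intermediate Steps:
$\frac{1}{B{\left(15,V \right)} + R} = \frac{1}{-29 - 45} = \frac{1}{-74} = - \frac{1}{74}$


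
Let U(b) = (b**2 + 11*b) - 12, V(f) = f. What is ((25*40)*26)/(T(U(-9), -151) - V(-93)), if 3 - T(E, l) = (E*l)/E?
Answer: 2000/19 ≈ 105.26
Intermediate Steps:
U(b) = -12 + b**2 + 11*b
T(E, l) = 3 - l (T(E, l) = 3 - E*l/E = 3 - l)
((25*40)*26)/(T(U(-9), -151) - V(-93)) = ((25*40)*26)/((3 - 1*(-151)) - 1*(-93)) = (1000*26)/((3 + 151) + 93) = 26000/(154 + 93) = 26000/247 = 26000*(1/247) = 2000/19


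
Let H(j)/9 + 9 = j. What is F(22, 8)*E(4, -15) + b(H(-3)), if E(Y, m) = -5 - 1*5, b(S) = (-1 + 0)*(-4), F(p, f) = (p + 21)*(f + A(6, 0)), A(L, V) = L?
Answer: -6016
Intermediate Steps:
F(p, f) = (6 + f)*(21 + p) (F(p, f) = (p + 21)*(f + 6) = (21 + p)*(6 + f) = (6 + f)*(21 + p))
H(j) = -81 + 9*j
b(S) = 4 (b(S) = -1*(-4) = 4)
E(Y, m) = -10 (E(Y, m) = -5 - 5 = -10)
F(22, 8)*E(4, -15) + b(H(-3)) = (126 + 6*22 + 21*8 + 8*22)*(-10) + 4 = (126 + 132 + 168 + 176)*(-10) + 4 = 602*(-10) + 4 = -6020 + 4 = -6016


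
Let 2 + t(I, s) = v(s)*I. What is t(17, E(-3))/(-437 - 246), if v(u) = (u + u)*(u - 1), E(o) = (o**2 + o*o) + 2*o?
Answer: -4486/683 ≈ -6.5681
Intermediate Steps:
E(o) = 2*o + 2*o**2 (E(o) = (o**2 + o**2) + 2*o = 2*o**2 + 2*o = 2*o + 2*o**2)
v(u) = 2*u*(-1 + u) (v(u) = (2*u)*(-1 + u) = 2*u*(-1 + u))
t(I, s) = -2 + 2*I*s*(-1 + s) (t(I, s) = -2 + (2*s*(-1 + s))*I = -2 + 2*I*s*(-1 + s))
t(17, E(-3))/(-437 - 246) = (-2 + 2*17*(2*(-3)*(1 - 3))*(-1 + 2*(-3)*(1 - 3)))/(-437 - 246) = (-2 + 2*17*(2*(-3)*(-2))*(-1 + 2*(-3)*(-2)))/(-683) = -(-2 + 2*17*12*(-1 + 12))/683 = -(-2 + 2*17*12*11)/683 = -(-2 + 4488)/683 = -1/683*4486 = -4486/683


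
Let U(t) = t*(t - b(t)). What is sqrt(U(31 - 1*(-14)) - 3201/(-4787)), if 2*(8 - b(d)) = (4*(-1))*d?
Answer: I*sqrt(54637831878)/4787 ≈ 48.83*I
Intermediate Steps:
b(d) = 8 + 2*d (b(d) = 8 - 4*(-1)*d/2 = 8 - (-2)*d = 8 + 2*d)
U(t) = t*(-8 - t) (U(t) = t*(t - (8 + 2*t)) = t*(t + (-8 - 2*t)) = t*(-8 - t))
sqrt(U(31 - 1*(-14)) - 3201/(-4787)) = sqrt(-(31 - 1*(-14))*(8 + (31 - 1*(-14))) - 3201/(-4787)) = sqrt(-(31 + 14)*(8 + (31 + 14)) - 3201*(-1/4787)) = sqrt(-1*45*(8 + 45) + 3201/4787) = sqrt(-1*45*53 + 3201/4787) = sqrt(-2385 + 3201/4787) = sqrt(-11413794/4787) = I*sqrt(54637831878)/4787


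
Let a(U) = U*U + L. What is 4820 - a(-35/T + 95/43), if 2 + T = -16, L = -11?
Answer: 2883799931/599076 ≈ 4813.8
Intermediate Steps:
T = -18 (T = -2 - 16 = -18)
a(U) = -11 + U**2 (a(U) = U*U - 11 = U**2 - 11 = -11 + U**2)
4820 - a(-35/T + 95/43) = 4820 - (-11 + (-35/(-18) + 95/43)**2) = 4820 - (-11 + (-35*(-1/18) + 95*(1/43))**2) = 4820 - (-11 + (35/18 + 95/43)**2) = 4820 - (-11 + (3215/774)**2) = 4820 - (-11 + 10336225/599076) = 4820 - 1*3746389/599076 = 4820 - 3746389/599076 = 2883799931/599076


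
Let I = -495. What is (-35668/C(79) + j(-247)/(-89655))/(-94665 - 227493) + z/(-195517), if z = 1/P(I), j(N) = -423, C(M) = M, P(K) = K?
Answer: 6877476995925139/4907357943132568770 ≈ 0.0014015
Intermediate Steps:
z = -1/495 (z = 1/(-495) = -1/495 ≈ -0.0020202)
(-35668/C(79) + j(-247)/(-89655))/(-94665 - 227493) + z/(-195517) = (-35668/79 - 423/(-89655))/(-94665 - 227493) - 1/495/(-195517) = (-35668*1/79 - 423*(-1/89655))/(-322158) - 1/495*(-1/195517) = (-35668/79 + 141/29885)*(-1/322158) + 1/96780915 = -1065927041/2360915*(-1/322158) + 1/96780915 = 1065927041/760587654570 + 1/96780915 = 6877476995925139/4907357943132568770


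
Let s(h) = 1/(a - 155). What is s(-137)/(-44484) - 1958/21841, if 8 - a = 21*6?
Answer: -23778188615/265239987012 ≈ -0.089648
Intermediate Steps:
a = -118 (a = 8 - 21*6 = 8 - 1*126 = 8 - 126 = -118)
s(h) = -1/273 (s(h) = 1/(-118 - 155) = 1/(-273) = -1/273)
s(-137)/(-44484) - 1958/21841 = -1/273/(-44484) - 1958/21841 = -1/273*(-1/44484) - 1958*1/21841 = 1/12144132 - 1958/21841 = -23778188615/265239987012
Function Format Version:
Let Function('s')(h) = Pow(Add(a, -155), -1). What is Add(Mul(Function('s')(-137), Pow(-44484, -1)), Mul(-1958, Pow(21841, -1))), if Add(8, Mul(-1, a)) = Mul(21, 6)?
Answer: Rational(-23778188615, 265239987012) ≈ -0.089648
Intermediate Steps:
a = -118 (a = Add(8, Mul(-1, Mul(21, 6))) = Add(8, Mul(-1, 126)) = Add(8, -126) = -118)
Function('s')(h) = Rational(-1, 273) (Function('s')(h) = Pow(Add(-118, -155), -1) = Pow(-273, -1) = Rational(-1, 273))
Add(Mul(Function('s')(-137), Pow(-44484, -1)), Mul(-1958, Pow(21841, -1))) = Add(Mul(Rational(-1, 273), Pow(-44484, -1)), Mul(-1958, Pow(21841, -1))) = Add(Mul(Rational(-1, 273), Rational(-1, 44484)), Mul(-1958, Rational(1, 21841))) = Add(Rational(1, 12144132), Rational(-1958, 21841)) = Rational(-23778188615, 265239987012)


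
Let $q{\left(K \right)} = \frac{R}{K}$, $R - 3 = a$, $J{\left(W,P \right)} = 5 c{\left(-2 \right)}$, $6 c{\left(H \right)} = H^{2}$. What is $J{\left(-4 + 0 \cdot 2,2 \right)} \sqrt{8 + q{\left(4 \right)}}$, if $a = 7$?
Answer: $\frac{5 \sqrt{42}}{3} \approx 10.801$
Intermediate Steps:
$c{\left(H \right)} = \frac{H^{2}}{6}$
$J{\left(W,P \right)} = \frac{10}{3}$ ($J{\left(W,P \right)} = 5 \frac{\left(-2\right)^{2}}{6} = 5 \cdot \frac{1}{6} \cdot 4 = 5 \cdot \frac{2}{3} = \frac{10}{3}$)
$R = 10$ ($R = 3 + 7 = 10$)
$q{\left(K \right)} = \frac{10}{K}$
$J{\left(-4 + 0 \cdot 2,2 \right)} \sqrt{8 + q{\left(4 \right)}} = \frac{10 \sqrt{8 + \frac{10}{4}}}{3} = \frac{10 \sqrt{8 + 10 \cdot \frac{1}{4}}}{3} = \frac{10 \sqrt{8 + \frac{5}{2}}}{3} = \frac{10 \sqrt{\frac{21}{2}}}{3} = \frac{10 \frac{\sqrt{42}}{2}}{3} = \frac{5 \sqrt{42}}{3}$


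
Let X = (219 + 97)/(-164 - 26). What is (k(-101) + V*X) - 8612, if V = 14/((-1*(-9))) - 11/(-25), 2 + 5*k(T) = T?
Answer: -184592767/21375 ≈ -8635.9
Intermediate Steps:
k(T) = -2/5 + T/5
V = 449/225 (V = 14/9 - 11*(-1/25) = 14*(1/9) + 11/25 = 14/9 + 11/25 = 449/225 ≈ 1.9956)
X = -158/95 (X = 316/(-190) = 316*(-1/190) = -158/95 ≈ -1.6632)
(k(-101) + V*X) - 8612 = ((-2/5 + (1/5)*(-101)) + (449/225)*(-158/95)) - 8612 = ((-2/5 - 101/5) - 70942/21375) - 8612 = (-103/5 - 70942/21375) - 8612 = -511267/21375 - 8612 = -184592767/21375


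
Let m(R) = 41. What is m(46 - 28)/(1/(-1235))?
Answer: -50635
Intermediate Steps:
m(46 - 28)/(1/(-1235)) = 41/(1/(-1235)) = 41/(-1/1235) = 41*(-1235) = -50635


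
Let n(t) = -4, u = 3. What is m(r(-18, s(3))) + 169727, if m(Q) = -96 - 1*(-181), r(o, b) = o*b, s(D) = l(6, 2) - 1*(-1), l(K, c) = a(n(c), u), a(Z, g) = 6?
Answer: 169812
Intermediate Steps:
l(K, c) = 6
s(D) = 7 (s(D) = 6 - 1*(-1) = 6 + 1 = 7)
r(o, b) = b*o
m(Q) = 85 (m(Q) = -96 + 181 = 85)
m(r(-18, s(3))) + 169727 = 85 + 169727 = 169812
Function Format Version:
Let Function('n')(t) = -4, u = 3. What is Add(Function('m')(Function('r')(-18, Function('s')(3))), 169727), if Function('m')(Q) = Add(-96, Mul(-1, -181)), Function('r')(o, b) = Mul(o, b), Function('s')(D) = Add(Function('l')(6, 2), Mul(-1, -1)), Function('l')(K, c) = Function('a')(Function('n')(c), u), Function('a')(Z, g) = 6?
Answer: 169812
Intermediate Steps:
Function('l')(K, c) = 6
Function('s')(D) = 7 (Function('s')(D) = Add(6, Mul(-1, -1)) = Add(6, 1) = 7)
Function('r')(o, b) = Mul(b, o)
Function('m')(Q) = 85 (Function('m')(Q) = Add(-96, 181) = 85)
Add(Function('m')(Function('r')(-18, Function('s')(3))), 169727) = Add(85, 169727) = 169812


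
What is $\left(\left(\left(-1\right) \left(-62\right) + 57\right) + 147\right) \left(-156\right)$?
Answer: $-41496$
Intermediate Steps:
$\left(\left(\left(-1\right) \left(-62\right) + 57\right) + 147\right) \left(-156\right) = \left(\left(62 + 57\right) + 147\right) \left(-156\right) = \left(119 + 147\right) \left(-156\right) = 266 \left(-156\right) = -41496$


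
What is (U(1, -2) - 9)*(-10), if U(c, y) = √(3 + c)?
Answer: 70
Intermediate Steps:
(U(1, -2) - 9)*(-10) = (√(3 + 1) - 9)*(-10) = (√4 - 9)*(-10) = (2 - 9)*(-10) = -7*(-10) = 70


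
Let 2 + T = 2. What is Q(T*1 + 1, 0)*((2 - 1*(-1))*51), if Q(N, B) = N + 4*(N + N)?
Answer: 1377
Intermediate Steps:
T = 0 (T = -2 + 2 = 0)
Q(N, B) = 9*N (Q(N, B) = N + 4*(2*N) = N + 8*N = 9*N)
Q(T*1 + 1, 0)*((2 - 1*(-1))*51) = (9*(0*1 + 1))*((2 - 1*(-1))*51) = (9*(0 + 1))*((2 + 1)*51) = (9*1)*(3*51) = 9*153 = 1377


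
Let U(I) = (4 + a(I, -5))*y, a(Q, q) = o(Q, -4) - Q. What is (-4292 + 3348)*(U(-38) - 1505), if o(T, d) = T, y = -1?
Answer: 1424496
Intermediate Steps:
a(Q, q) = 0 (a(Q, q) = Q - Q = 0)
U(I) = -4 (U(I) = (4 + 0)*(-1) = 4*(-1) = -4)
(-4292 + 3348)*(U(-38) - 1505) = (-4292 + 3348)*(-4 - 1505) = -944*(-1509) = 1424496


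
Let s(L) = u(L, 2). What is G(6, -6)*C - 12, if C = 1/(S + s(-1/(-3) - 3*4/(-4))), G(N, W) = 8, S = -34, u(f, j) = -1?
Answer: -428/35 ≈ -12.229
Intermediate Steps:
s(L) = -1
C = -1/35 (C = 1/(-34 - 1) = 1/(-35) = -1/35 ≈ -0.028571)
G(6, -6)*C - 12 = 8*(-1/35) - 12 = -8/35 - 12 = -428/35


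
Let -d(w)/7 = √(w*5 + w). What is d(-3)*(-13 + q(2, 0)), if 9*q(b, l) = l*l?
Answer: 273*I*√2 ≈ 386.08*I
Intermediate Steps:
q(b, l) = l²/9 (q(b, l) = (l*l)/9 = l²/9)
d(w) = -7*√6*√w (d(w) = -7*√(w*5 + w) = -7*√(5*w + w) = -7*√6*√w)
d(-3)*(-13 + q(2, 0)) = (-7*√6*√(-3))*(-13 + (⅑)*0²) = (-7*√6*I*√3)*(-13 + (⅑)*0) = (-21*I*√2)*(-13 + 0) = -21*I*√2*(-13) = 273*I*√2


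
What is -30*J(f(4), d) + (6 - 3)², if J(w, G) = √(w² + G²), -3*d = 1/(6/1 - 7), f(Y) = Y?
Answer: 9 - 10*√145 ≈ -111.42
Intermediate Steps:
d = ⅓ (d = -1/(3*(6/1 - 7)) = -1/(3*(6*1 - 7)) = -1/(3*(6 - 7)) = -⅓/(-1) = -⅓*(-1) = ⅓ ≈ 0.33333)
J(w, G) = √(G² + w²)
-30*J(f(4), d) + (6 - 3)² = -30*√((⅓)² + 4²) + (6 - 3)² = -30*√(⅑ + 16) + 3² = -10*√145 + 9 = 9 - 10*√145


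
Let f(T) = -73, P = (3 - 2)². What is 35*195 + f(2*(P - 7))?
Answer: 6752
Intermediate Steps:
P = 1 (P = 1² = 1)
35*195 + f(2*(P - 7)) = 35*195 - 73 = 6825 - 73 = 6752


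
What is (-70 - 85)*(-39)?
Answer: 6045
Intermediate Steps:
(-70 - 85)*(-39) = -155*(-39) = 6045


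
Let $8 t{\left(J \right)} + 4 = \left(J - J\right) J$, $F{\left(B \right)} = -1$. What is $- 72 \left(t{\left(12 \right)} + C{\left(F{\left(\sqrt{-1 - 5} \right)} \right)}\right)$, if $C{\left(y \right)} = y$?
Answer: $108$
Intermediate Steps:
$t{\left(J \right)} = - \frac{1}{2}$ ($t{\left(J \right)} = - \frac{1}{2} + \frac{\left(J - J\right) J}{8} = - \frac{1}{2} + \frac{0 J}{8} = - \frac{1}{2} + \frac{1}{8} \cdot 0 = - \frac{1}{2} + 0 = - \frac{1}{2}$)
$- 72 \left(t{\left(12 \right)} + C{\left(F{\left(\sqrt{-1 - 5} \right)} \right)}\right) = - 72 \left(- \frac{1}{2} - 1\right) = \left(-72\right) \left(- \frac{3}{2}\right) = 108$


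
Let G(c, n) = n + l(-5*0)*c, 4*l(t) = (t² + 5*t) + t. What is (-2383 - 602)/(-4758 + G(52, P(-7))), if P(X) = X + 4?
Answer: 995/1587 ≈ 0.62697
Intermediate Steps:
P(X) = 4 + X
l(t) = t²/4 + 3*t/2 (l(t) = ((t² + 5*t) + t)/4 = (t² + 6*t)/4 = t²/4 + 3*t/2)
G(c, n) = n (G(c, n) = n + ((-5*0)*(6 - 5*0)/4)*c = n + ((¼)*0*(6 + 0))*c = n + ((¼)*0*6)*c = n + 0*c = n + 0 = n)
(-2383 - 602)/(-4758 + G(52, P(-7))) = (-2383 - 602)/(-4758 + (4 - 7)) = -2985/(-4758 - 3) = -2985/(-4761) = -2985*(-1/4761) = 995/1587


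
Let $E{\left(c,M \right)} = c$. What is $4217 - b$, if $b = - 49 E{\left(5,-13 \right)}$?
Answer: $4462$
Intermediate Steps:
$b = -245$ ($b = \left(-49\right) 5 = -245$)
$4217 - b = 4217 - -245 = 4217 + 245 = 4462$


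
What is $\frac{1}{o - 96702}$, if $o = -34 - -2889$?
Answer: $- \frac{1}{93847} \approx -1.0656 \cdot 10^{-5}$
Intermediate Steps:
$o = 2855$ ($o = -34 + 2889 = 2855$)
$\frac{1}{o - 96702} = \frac{1}{2855 - 96702} = \frac{1}{-93847} = - \frac{1}{93847}$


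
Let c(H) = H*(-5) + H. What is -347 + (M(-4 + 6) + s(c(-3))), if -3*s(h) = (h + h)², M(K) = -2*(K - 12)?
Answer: -519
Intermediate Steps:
c(H) = -4*H (c(H) = -5*H + H = -4*H)
M(K) = 24 - 2*K (M(K) = -2*(-12 + K) = 24 - 2*K)
s(h) = -4*h²/3 (s(h) = -(h + h)²/3 = -4*h²/3)
-347 + (M(-4 + 6) + s(c(-3))) = -347 + ((24 - 2*(-4 + 6)) - 4*(-4*(-3))²/3) = -347 + ((24 - 2*2) - 4/3*12²) = -347 + ((24 - 4) - 4/3*144) = -347 + (20 - 192) = -347 - 172 = -519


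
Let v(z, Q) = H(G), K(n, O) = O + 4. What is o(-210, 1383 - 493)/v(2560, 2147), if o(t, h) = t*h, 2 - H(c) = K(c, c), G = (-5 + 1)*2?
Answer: -31150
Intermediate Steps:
K(n, O) = 4 + O
G = -8 (G = -4*2 = -8)
H(c) = -2 - c (H(c) = 2 - (4 + c) = 2 + (-4 - c) = -2 - c)
v(z, Q) = 6 (v(z, Q) = -2 - 1*(-8) = -2 + 8 = 6)
o(t, h) = h*t
o(-210, 1383 - 493)/v(2560, 2147) = ((1383 - 493)*(-210))/6 = (890*(-210))*(1/6) = -186900*1/6 = -31150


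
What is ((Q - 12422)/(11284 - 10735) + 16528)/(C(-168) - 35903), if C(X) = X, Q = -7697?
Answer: -9053753/19802979 ≈ -0.45719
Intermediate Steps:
((Q - 12422)/(11284 - 10735) + 16528)/(C(-168) - 35903) = ((-7697 - 12422)/(11284 - 10735) + 16528)/(-168 - 35903) = (-20119/549 + 16528)/(-36071) = (-20119*1/549 + 16528)*(-1/36071) = (-20119/549 + 16528)*(-1/36071) = (9053753/549)*(-1/36071) = -9053753/19802979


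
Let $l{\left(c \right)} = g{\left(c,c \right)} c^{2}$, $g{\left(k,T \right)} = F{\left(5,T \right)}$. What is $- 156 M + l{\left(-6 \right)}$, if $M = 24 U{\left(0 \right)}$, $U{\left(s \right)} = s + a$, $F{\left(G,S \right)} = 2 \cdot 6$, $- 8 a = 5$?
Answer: $2772$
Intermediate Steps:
$a = - \frac{5}{8}$ ($a = \left(- \frac{1}{8}\right) 5 = - \frac{5}{8} \approx -0.625$)
$F{\left(G,S \right)} = 12$
$g{\left(k,T \right)} = 12$
$l{\left(c \right)} = 12 c^{2}$
$U{\left(s \right)} = - \frac{5}{8} + s$ ($U{\left(s \right)} = s - \frac{5}{8} = - \frac{5}{8} + s$)
$M = -15$ ($M = 24 \left(- \frac{5}{8} + 0\right) = 24 \left(- \frac{5}{8}\right) = -15$)
$- 156 M + l{\left(-6 \right)} = \left(-156\right) \left(-15\right) + 12 \left(-6\right)^{2} = 2340 + 12 \cdot 36 = 2340 + 432 = 2772$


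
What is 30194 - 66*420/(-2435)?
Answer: 14710022/487 ≈ 30205.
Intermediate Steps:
30194 - 66*420/(-2435) = 30194 - 27720*(-1)/2435 = 30194 - 1*(-5544/487) = 30194 + 5544/487 = 14710022/487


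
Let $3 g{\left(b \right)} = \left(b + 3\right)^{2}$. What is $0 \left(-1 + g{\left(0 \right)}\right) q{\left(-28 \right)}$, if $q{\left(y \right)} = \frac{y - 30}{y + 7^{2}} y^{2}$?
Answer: $0$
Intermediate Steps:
$g{\left(b \right)} = \frac{\left(3 + b\right)^{2}}{3}$ ($g{\left(b \right)} = \frac{\left(b + 3\right)^{2}}{3} = \frac{\left(3 + b\right)^{2}}{3}$)
$q{\left(y \right)} = \frac{y^{2} \left(-30 + y\right)}{49 + y}$ ($q{\left(y \right)} = \frac{-30 + y}{y + 49} y^{2} = \frac{-30 + y}{49 + y} y^{2} = \frac{y^{2} \left(-30 + y\right)}{49 + y}$)
$0 \left(-1 + g{\left(0 \right)}\right) q{\left(-28 \right)} = 0 \left(-1 + \frac{\left(3 + 0\right)^{2}}{3}\right) \frac{\left(-28\right)^{2} \left(-30 - 28\right)}{49 - 28} = 0 \left(-1 + \frac{3^{2}}{3}\right) 784 \cdot \frac{1}{21} \left(-58\right) = 0 \left(-1 + \frac{1}{3} \cdot 9\right) 784 \cdot \frac{1}{21} \left(-58\right) = 0 \left(-1 + 3\right) \left(- \frac{6496}{3}\right) = 0 \cdot 2 \left(- \frac{6496}{3}\right) = 0 \left(- \frac{6496}{3}\right) = 0$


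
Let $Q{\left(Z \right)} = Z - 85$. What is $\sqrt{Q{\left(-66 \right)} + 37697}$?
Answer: $\sqrt{37546} \approx 193.77$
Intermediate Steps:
$Q{\left(Z \right)} = -85 + Z$ ($Q{\left(Z \right)} = Z - 85 = -85 + Z$)
$\sqrt{Q{\left(-66 \right)} + 37697} = \sqrt{\left(-85 - 66\right) + 37697} = \sqrt{-151 + 37697} = \sqrt{37546}$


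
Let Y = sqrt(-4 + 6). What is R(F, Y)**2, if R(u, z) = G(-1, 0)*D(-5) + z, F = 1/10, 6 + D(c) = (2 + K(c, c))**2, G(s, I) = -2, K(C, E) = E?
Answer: (-6 + sqrt(2))**2 ≈ 21.029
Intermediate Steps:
D(c) = -6 + (2 + c)**2
F = 1/10 ≈ 0.10000
Y = sqrt(2) ≈ 1.4142
R(u, z) = -6 + z (R(u, z) = -2*(-6 + (2 - 5)**2) + z = -2*(-6 + (-3)**2) + z = -2*(-6 + 9) + z = -2*3 + z = -6 + z)
R(F, Y)**2 = (-6 + sqrt(2))**2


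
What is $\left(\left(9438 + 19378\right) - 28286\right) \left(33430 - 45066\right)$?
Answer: $-6167080$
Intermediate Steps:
$\left(\left(9438 + 19378\right) - 28286\right) \left(33430 - 45066\right) = \left(28816 - 28286\right) \left(-11636\right) = 530 \left(-11636\right) = -6167080$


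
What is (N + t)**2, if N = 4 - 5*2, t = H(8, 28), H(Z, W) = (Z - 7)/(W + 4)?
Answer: 36481/1024 ≈ 35.626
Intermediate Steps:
H(Z, W) = (-7 + Z)/(4 + W)
t = 1/32 (t = (-7 + 8)/(4 + 28) = 1/32 ≈ 0.031250)
N = -6 (N = 4 - 10 = -6)
(N + t)**2 = (-6 + 1/32)**2 = (-191/32)**2 = 36481/1024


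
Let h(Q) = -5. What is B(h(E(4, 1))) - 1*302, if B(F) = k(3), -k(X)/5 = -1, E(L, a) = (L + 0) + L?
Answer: -297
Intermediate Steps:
E(L, a) = 2*L (E(L, a) = L + L = 2*L)
k(X) = 5 (k(X) = -5*(-1) = 5)
B(F) = 5
B(h(E(4, 1))) - 1*302 = 5 - 1*302 = 5 - 302 = -297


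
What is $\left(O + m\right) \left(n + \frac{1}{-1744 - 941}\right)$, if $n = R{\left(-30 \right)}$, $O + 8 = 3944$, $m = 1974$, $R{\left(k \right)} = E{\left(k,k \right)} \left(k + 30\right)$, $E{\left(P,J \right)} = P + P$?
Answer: $- \frac{394}{179} \approx -2.2011$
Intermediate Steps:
$E{\left(P,J \right)} = 2 P$
$R{\left(k \right)} = 2 k \left(30 + k\right)$ ($R{\left(k \right)} = 2 k \left(k + 30\right) = 2 k \left(30 + k\right)$)
$O = 3936$ ($O = -8 + 3944 = 3936$)
$n = 0$ ($n = 2 \left(-30\right) \left(30 - 30\right) = 2 \left(-30\right) 0 = 0$)
$\left(O + m\right) \left(n + \frac{1}{-1744 - 941}\right) = \left(3936 + 1974\right) \left(0 + \frac{1}{-1744 - 941}\right) = 5910 \left(0 + \frac{1}{-2685}\right) = 5910 \left(0 - \frac{1}{2685}\right) = 5910 \left(- \frac{1}{2685}\right) = - \frac{394}{179}$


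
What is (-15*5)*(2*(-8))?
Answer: 1200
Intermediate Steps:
(-15*5)*(2*(-8)) = -75*(-16) = 1200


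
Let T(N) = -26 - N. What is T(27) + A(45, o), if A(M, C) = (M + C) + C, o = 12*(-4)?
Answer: -104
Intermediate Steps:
o = -48
A(M, C) = M + 2*C (A(M, C) = (C + M) + C = M + 2*C)
T(27) + A(45, o) = (-26 - 1*27) + (45 + 2*(-48)) = (-26 - 27) + (45 - 96) = -53 - 51 = -104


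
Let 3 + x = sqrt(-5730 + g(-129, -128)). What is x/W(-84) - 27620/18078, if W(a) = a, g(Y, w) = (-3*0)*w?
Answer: -377641/253092 - I*sqrt(5730)/84 ≈ -1.4921 - 0.90115*I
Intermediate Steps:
g(Y, w) = 0 (g(Y, w) = 0*w = 0)
x = -3 + I*sqrt(5730) (x = -3 + sqrt(-5730 + 0) = -3 + sqrt(-5730) = -3 + I*sqrt(5730) ≈ -3.0 + 75.697*I)
x/W(-84) - 27620/18078 = (-3 + I*sqrt(5730))/(-84) - 27620/18078 = (-3 + I*sqrt(5730))*(-1/84) - 27620*1/18078 = (1/28 - I*sqrt(5730)/84) - 13810/9039 = -377641/253092 - I*sqrt(5730)/84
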